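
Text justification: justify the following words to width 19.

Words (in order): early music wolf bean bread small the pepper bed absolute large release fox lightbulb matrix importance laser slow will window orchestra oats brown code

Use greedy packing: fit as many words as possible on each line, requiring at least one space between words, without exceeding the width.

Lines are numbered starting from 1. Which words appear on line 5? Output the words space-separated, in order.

Line 1: ['early', 'music', 'wolf'] (min_width=16, slack=3)
Line 2: ['bean', 'bread', 'small'] (min_width=16, slack=3)
Line 3: ['the', 'pepper', 'bed'] (min_width=14, slack=5)
Line 4: ['absolute', 'large'] (min_width=14, slack=5)
Line 5: ['release', 'fox'] (min_width=11, slack=8)
Line 6: ['lightbulb', 'matrix'] (min_width=16, slack=3)
Line 7: ['importance', 'laser'] (min_width=16, slack=3)
Line 8: ['slow', 'will', 'window'] (min_width=16, slack=3)
Line 9: ['orchestra', 'oats'] (min_width=14, slack=5)
Line 10: ['brown', 'code'] (min_width=10, slack=9)

Answer: release fox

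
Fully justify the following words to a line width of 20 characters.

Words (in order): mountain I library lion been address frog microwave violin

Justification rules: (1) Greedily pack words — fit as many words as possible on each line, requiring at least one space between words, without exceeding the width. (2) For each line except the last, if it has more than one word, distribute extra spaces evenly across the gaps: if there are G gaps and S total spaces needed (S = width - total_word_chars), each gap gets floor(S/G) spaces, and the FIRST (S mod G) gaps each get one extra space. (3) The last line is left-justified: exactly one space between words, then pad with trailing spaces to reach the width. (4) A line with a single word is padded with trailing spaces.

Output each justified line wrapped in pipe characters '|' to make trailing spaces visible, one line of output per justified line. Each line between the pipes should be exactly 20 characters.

Answer: |mountain  I  library|
|lion   been  address|
|frog       microwave|
|violin              |

Derivation:
Line 1: ['mountain', 'I', 'library'] (min_width=18, slack=2)
Line 2: ['lion', 'been', 'address'] (min_width=17, slack=3)
Line 3: ['frog', 'microwave'] (min_width=14, slack=6)
Line 4: ['violin'] (min_width=6, slack=14)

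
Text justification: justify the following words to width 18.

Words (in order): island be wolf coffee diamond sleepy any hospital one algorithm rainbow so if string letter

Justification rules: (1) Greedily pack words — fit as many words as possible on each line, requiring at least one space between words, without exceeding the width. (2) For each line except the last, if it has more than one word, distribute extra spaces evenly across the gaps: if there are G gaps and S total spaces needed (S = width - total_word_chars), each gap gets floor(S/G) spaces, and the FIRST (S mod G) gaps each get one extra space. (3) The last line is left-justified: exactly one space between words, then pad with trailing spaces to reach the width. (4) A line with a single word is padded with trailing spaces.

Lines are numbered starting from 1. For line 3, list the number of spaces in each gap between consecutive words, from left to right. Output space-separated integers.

Answer: 9

Derivation:
Line 1: ['island', 'be', 'wolf'] (min_width=14, slack=4)
Line 2: ['coffee', 'diamond'] (min_width=14, slack=4)
Line 3: ['sleepy', 'any'] (min_width=10, slack=8)
Line 4: ['hospital', 'one'] (min_width=12, slack=6)
Line 5: ['algorithm', 'rainbow'] (min_width=17, slack=1)
Line 6: ['so', 'if', 'string'] (min_width=12, slack=6)
Line 7: ['letter'] (min_width=6, slack=12)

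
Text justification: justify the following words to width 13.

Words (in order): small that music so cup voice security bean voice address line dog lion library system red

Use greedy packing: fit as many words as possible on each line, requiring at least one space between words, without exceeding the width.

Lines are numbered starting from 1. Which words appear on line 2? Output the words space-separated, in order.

Answer: music so cup

Derivation:
Line 1: ['small', 'that'] (min_width=10, slack=3)
Line 2: ['music', 'so', 'cup'] (min_width=12, slack=1)
Line 3: ['voice'] (min_width=5, slack=8)
Line 4: ['security', 'bean'] (min_width=13, slack=0)
Line 5: ['voice', 'address'] (min_width=13, slack=0)
Line 6: ['line', 'dog', 'lion'] (min_width=13, slack=0)
Line 7: ['library'] (min_width=7, slack=6)
Line 8: ['system', 'red'] (min_width=10, slack=3)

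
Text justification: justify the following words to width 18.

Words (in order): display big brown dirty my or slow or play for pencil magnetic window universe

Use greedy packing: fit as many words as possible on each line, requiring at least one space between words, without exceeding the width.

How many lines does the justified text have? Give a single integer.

Line 1: ['display', 'big', 'brown'] (min_width=17, slack=1)
Line 2: ['dirty', 'my', 'or', 'slow'] (min_width=16, slack=2)
Line 3: ['or', 'play', 'for', 'pencil'] (min_width=18, slack=0)
Line 4: ['magnetic', 'window'] (min_width=15, slack=3)
Line 5: ['universe'] (min_width=8, slack=10)
Total lines: 5

Answer: 5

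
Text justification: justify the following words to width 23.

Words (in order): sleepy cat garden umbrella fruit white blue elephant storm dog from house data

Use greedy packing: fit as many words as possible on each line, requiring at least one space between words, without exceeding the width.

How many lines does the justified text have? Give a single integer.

Line 1: ['sleepy', 'cat', 'garden'] (min_width=17, slack=6)
Line 2: ['umbrella', 'fruit', 'white'] (min_width=20, slack=3)
Line 3: ['blue', 'elephant', 'storm', 'dog'] (min_width=23, slack=0)
Line 4: ['from', 'house', 'data'] (min_width=15, slack=8)
Total lines: 4

Answer: 4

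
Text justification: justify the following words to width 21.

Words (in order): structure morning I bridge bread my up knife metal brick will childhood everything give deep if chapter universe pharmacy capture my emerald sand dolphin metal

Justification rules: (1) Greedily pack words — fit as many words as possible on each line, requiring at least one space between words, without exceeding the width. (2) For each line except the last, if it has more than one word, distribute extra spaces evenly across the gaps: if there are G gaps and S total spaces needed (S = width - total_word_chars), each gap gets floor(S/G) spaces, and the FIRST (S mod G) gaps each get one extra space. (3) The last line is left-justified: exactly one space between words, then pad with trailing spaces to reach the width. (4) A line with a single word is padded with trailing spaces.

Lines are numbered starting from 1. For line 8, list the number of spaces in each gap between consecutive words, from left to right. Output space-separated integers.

Line 1: ['structure', 'morning', 'I'] (min_width=19, slack=2)
Line 2: ['bridge', 'bread', 'my', 'up'] (min_width=18, slack=3)
Line 3: ['knife', 'metal', 'brick'] (min_width=17, slack=4)
Line 4: ['will', 'childhood'] (min_width=14, slack=7)
Line 5: ['everything', 'give', 'deep'] (min_width=20, slack=1)
Line 6: ['if', 'chapter', 'universe'] (min_width=19, slack=2)
Line 7: ['pharmacy', 'capture', 'my'] (min_width=19, slack=2)
Line 8: ['emerald', 'sand', 'dolphin'] (min_width=20, slack=1)
Line 9: ['metal'] (min_width=5, slack=16)

Answer: 2 1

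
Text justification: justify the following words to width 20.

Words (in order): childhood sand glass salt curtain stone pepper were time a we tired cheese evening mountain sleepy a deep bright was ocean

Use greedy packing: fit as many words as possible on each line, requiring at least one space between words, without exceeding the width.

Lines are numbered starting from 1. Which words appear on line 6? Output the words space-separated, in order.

Answer: sleepy a deep bright

Derivation:
Line 1: ['childhood', 'sand', 'glass'] (min_width=20, slack=0)
Line 2: ['salt', 'curtain', 'stone'] (min_width=18, slack=2)
Line 3: ['pepper', 'were', 'time', 'a'] (min_width=18, slack=2)
Line 4: ['we', 'tired', 'cheese'] (min_width=15, slack=5)
Line 5: ['evening', 'mountain'] (min_width=16, slack=4)
Line 6: ['sleepy', 'a', 'deep', 'bright'] (min_width=20, slack=0)
Line 7: ['was', 'ocean'] (min_width=9, slack=11)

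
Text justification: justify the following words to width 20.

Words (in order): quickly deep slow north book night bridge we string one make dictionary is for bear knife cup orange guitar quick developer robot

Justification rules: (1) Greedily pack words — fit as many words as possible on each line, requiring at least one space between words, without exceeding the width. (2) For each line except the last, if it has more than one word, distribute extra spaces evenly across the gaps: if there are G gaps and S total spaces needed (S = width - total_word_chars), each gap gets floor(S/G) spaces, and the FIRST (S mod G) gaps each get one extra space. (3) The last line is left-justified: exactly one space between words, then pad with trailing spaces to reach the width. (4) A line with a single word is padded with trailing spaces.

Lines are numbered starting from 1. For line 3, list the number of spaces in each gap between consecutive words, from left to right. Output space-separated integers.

Line 1: ['quickly', 'deep', 'slow'] (min_width=17, slack=3)
Line 2: ['north', 'book', 'night'] (min_width=16, slack=4)
Line 3: ['bridge', 'we', 'string', 'one'] (min_width=20, slack=0)
Line 4: ['make', 'dictionary', 'is'] (min_width=18, slack=2)
Line 5: ['for', 'bear', 'knife', 'cup'] (min_width=18, slack=2)
Line 6: ['orange', 'guitar', 'quick'] (min_width=19, slack=1)
Line 7: ['developer', 'robot'] (min_width=15, slack=5)

Answer: 1 1 1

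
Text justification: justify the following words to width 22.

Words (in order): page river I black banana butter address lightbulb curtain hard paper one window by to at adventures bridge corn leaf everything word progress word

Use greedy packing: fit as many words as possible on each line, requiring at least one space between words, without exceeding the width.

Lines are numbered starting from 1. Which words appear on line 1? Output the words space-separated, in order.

Answer: page river I black

Derivation:
Line 1: ['page', 'river', 'I', 'black'] (min_width=18, slack=4)
Line 2: ['banana', 'butter', 'address'] (min_width=21, slack=1)
Line 3: ['lightbulb', 'curtain', 'hard'] (min_width=22, slack=0)
Line 4: ['paper', 'one', 'window', 'by', 'to'] (min_width=22, slack=0)
Line 5: ['at', 'adventures', 'bridge'] (min_width=20, slack=2)
Line 6: ['corn', 'leaf', 'everything'] (min_width=20, slack=2)
Line 7: ['word', 'progress', 'word'] (min_width=18, slack=4)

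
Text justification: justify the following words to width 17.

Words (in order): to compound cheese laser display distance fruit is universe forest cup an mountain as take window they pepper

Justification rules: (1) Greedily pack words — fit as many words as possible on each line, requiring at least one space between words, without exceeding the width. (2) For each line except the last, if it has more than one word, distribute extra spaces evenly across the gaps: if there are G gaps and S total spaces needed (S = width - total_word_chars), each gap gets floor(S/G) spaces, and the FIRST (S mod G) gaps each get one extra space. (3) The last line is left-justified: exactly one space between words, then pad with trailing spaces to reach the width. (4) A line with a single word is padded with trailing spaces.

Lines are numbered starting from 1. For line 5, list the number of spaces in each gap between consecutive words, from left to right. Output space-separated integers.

Line 1: ['to', 'compound'] (min_width=11, slack=6)
Line 2: ['cheese', 'laser'] (min_width=12, slack=5)
Line 3: ['display', 'distance'] (min_width=16, slack=1)
Line 4: ['fruit', 'is', 'universe'] (min_width=17, slack=0)
Line 5: ['forest', 'cup', 'an'] (min_width=13, slack=4)
Line 6: ['mountain', 'as', 'take'] (min_width=16, slack=1)
Line 7: ['window', 'they'] (min_width=11, slack=6)
Line 8: ['pepper'] (min_width=6, slack=11)

Answer: 3 3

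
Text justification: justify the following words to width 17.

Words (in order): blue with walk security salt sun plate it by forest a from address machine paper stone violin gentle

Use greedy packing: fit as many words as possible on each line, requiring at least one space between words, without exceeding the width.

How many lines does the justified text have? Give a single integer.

Line 1: ['blue', 'with', 'walk'] (min_width=14, slack=3)
Line 2: ['security', 'salt', 'sun'] (min_width=17, slack=0)
Line 3: ['plate', 'it', 'by'] (min_width=11, slack=6)
Line 4: ['forest', 'a', 'from'] (min_width=13, slack=4)
Line 5: ['address', 'machine'] (min_width=15, slack=2)
Line 6: ['paper', 'stone'] (min_width=11, slack=6)
Line 7: ['violin', 'gentle'] (min_width=13, slack=4)
Total lines: 7

Answer: 7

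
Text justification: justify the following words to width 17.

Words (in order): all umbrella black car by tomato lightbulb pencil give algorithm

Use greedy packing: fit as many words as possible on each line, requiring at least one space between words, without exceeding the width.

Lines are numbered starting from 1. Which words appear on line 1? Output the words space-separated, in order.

Answer: all umbrella

Derivation:
Line 1: ['all', 'umbrella'] (min_width=12, slack=5)
Line 2: ['black', 'car', 'by'] (min_width=12, slack=5)
Line 3: ['tomato', 'lightbulb'] (min_width=16, slack=1)
Line 4: ['pencil', 'give'] (min_width=11, slack=6)
Line 5: ['algorithm'] (min_width=9, slack=8)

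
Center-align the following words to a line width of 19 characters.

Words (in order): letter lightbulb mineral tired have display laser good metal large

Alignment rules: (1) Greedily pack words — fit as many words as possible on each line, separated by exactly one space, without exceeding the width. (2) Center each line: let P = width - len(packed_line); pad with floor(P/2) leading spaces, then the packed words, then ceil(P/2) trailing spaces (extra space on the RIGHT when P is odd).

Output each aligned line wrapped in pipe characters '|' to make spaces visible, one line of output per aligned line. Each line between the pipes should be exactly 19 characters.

Answer: | letter lightbulb  |
|mineral tired have |
|display laser good |
|    metal large    |

Derivation:
Line 1: ['letter', 'lightbulb'] (min_width=16, slack=3)
Line 2: ['mineral', 'tired', 'have'] (min_width=18, slack=1)
Line 3: ['display', 'laser', 'good'] (min_width=18, slack=1)
Line 4: ['metal', 'large'] (min_width=11, slack=8)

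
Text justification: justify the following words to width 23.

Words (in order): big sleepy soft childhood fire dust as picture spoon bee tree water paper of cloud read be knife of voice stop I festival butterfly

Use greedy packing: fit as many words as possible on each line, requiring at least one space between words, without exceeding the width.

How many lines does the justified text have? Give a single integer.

Line 1: ['big', 'sleepy', 'soft'] (min_width=15, slack=8)
Line 2: ['childhood', 'fire', 'dust', 'as'] (min_width=22, slack=1)
Line 3: ['picture', 'spoon', 'bee', 'tree'] (min_width=22, slack=1)
Line 4: ['water', 'paper', 'of', 'cloud'] (min_width=20, slack=3)
Line 5: ['read', 'be', 'knife', 'of', 'voice'] (min_width=22, slack=1)
Line 6: ['stop', 'I', 'festival'] (min_width=15, slack=8)
Line 7: ['butterfly'] (min_width=9, slack=14)
Total lines: 7

Answer: 7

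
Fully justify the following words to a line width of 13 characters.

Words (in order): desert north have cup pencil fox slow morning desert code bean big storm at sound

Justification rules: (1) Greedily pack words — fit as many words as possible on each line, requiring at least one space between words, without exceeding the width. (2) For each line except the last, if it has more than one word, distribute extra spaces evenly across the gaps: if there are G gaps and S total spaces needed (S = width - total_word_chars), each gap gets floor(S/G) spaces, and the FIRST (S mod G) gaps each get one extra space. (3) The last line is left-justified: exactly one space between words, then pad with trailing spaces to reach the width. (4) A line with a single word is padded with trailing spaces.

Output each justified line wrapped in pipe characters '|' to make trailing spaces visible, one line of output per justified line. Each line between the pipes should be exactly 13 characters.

Answer: |desert  north|
|have      cup|
|pencil    fox|
|slow  morning|
|desert   code|
|bean      big|
|storm      at|
|sound        |

Derivation:
Line 1: ['desert', 'north'] (min_width=12, slack=1)
Line 2: ['have', 'cup'] (min_width=8, slack=5)
Line 3: ['pencil', 'fox'] (min_width=10, slack=3)
Line 4: ['slow', 'morning'] (min_width=12, slack=1)
Line 5: ['desert', 'code'] (min_width=11, slack=2)
Line 6: ['bean', 'big'] (min_width=8, slack=5)
Line 7: ['storm', 'at'] (min_width=8, slack=5)
Line 8: ['sound'] (min_width=5, slack=8)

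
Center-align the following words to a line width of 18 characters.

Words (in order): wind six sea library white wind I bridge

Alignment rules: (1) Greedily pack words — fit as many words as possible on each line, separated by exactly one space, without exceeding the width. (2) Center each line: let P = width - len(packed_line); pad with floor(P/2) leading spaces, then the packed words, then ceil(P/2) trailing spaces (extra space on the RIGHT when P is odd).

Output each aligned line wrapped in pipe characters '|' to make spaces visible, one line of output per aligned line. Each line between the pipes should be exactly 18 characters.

Answer: |   wind six sea   |
|library white wind|
|     I bridge     |

Derivation:
Line 1: ['wind', 'six', 'sea'] (min_width=12, slack=6)
Line 2: ['library', 'white', 'wind'] (min_width=18, slack=0)
Line 3: ['I', 'bridge'] (min_width=8, slack=10)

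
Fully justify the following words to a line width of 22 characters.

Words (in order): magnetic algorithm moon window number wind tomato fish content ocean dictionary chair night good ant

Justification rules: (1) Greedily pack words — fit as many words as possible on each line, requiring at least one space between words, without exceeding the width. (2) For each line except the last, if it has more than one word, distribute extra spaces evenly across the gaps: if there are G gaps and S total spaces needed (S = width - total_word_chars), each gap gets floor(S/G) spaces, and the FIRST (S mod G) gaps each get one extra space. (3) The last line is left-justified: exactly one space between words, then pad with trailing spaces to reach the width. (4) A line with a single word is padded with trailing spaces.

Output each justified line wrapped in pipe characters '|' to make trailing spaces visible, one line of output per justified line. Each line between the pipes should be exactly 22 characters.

Answer: |magnetic     algorithm|
|moon   window   number|
|wind    tomato    fish|
|content          ocean|
|dictionary chair night|
|good ant              |

Derivation:
Line 1: ['magnetic', 'algorithm'] (min_width=18, slack=4)
Line 2: ['moon', 'window', 'number'] (min_width=18, slack=4)
Line 3: ['wind', 'tomato', 'fish'] (min_width=16, slack=6)
Line 4: ['content', 'ocean'] (min_width=13, slack=9)
Line 5: ['dictionary', 'chair', 'night'] (min_width=22, slack=0)
Line 6: ['good', 'ant'] (min_width=8, slack=14)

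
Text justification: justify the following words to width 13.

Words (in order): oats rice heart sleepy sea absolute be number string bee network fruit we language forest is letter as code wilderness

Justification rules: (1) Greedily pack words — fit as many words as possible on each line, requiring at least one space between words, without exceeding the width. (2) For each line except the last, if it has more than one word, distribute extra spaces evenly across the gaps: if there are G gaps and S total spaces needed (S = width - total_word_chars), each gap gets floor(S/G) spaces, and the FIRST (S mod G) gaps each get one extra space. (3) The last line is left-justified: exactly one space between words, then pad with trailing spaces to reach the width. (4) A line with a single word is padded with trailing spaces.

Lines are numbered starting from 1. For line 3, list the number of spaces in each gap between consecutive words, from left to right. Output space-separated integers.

Answer: 2

Derivation:
Line 1: ['oats', 'rice'] (min_width=9, slack=4)
Line 2: ['heart', 'sleepy'] (min_width=12, slack=1)
Line 3: ['sea', 'absolute'] (min_width=12, slack=1)
Line 4: ['be', 'number'] (min_width=9, slack=4)
Line 5: ['string', 'bee'] (min_width=10, slack=3)
Line 6: ['network', 'fruit'] (min_width=13, slack=0)
Line 7: ['we', 'language'] (min_width=11, slack=2)
Line 8: ['forest', 'is'] (min_width=9, slack=4)
Line 9: ['letter', 'as'] (min_width=9, slack=4)
Line 10: ['code'] (min_width=4, slack=9)
Line 11: ['wilderness'] (min_width=10, slack=3)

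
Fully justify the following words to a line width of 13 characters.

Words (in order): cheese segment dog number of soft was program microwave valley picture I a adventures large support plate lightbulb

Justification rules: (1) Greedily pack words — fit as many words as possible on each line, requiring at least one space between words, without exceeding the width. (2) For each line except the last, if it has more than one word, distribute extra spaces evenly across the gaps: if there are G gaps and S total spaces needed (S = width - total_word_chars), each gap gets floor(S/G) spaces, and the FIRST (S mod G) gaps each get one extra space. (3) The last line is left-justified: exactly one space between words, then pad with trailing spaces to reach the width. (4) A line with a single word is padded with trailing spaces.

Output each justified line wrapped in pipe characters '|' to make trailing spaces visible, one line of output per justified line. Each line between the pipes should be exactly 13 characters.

Answer: |cheese       |
|segment   dog|
|number     of|
|soft      was|
|program      |
|microwave    |
|valley       |
|picture  I  a|
|adventures   |
|large support|
|plate        |
|lightbulb    |

Derivation:
Line 1: ['cheese'] (min_width=6, slack=7)
Line 2: ['segment', 'dog'] (min_width=11, slack=2)
Line 3: ['number', 'of'] (min_width=9, slack=4)
Line 4: ['soft', 'was'] (min_width=8, slack=5)
Line 5: ['program'] (min_width=7, slack=6)
Line 6: ['microwave'] (min_width=9, slack=4)
Line 7: ['valley'] (min_width=6, slack=7)
Line 8: ['picture', 'I', 'a'] (min_width=11, slack=2)
Line 9: ['adventures'] (min_width=10, slack=3)
Line 10: ['large', 'support'] (min_width=13, slack=0)
Line 11: ['plate'] (min_width=5, slack=8)
Line 12: ['lightbulb'] (min_width=9, slack=4)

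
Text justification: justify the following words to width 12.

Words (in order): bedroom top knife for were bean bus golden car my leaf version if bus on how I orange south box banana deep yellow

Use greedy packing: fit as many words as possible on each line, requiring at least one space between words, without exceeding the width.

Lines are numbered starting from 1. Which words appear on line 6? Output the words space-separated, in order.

Answer: version if

Derivation:
Line 1: ['bedroom', 'top'] (min_width=11, slack=1)
Line 2: ['knife', 'for'] (min_width=9, slack=3)
Line 3: ['were', 'bean'] (min_width=9, slack=3)
Line 4: ['bus', 'golden'] (min_width=10, slack=2)
Line 5: ['car', 'my', 'leaf'] (min_width=11, slack=1)
Line 6: ['version', 'if'] (min_width=10, slack=2)
Line 7: ['bus', 'on', 'how', 'I'] (min_width=12, slack=0)
Line 8: ['orange', 'south'] (min_width=12, slack=0)
Line 9: ['box', 'banana'] (min_width=10, slack=2)
Line 10: ['deep', 'yellow'] (min_width=11, slack=1)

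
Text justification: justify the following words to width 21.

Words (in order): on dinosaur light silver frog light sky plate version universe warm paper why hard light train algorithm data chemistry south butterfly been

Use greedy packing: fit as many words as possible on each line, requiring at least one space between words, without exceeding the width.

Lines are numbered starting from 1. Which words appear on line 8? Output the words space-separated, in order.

Answer: butterfly been

Derivation:
Line 1: ['on', 'dinosaur', 'light'] (min_width=17, slack=4)
Line 2: ['silver', 'frog', 'light', 'sky'] (min_width=21, slack=0)
Line 3: ['plate', 'version'] (min_width=13, slack=8)
Line 4: ['universe', 'warm', 'paper'] (min_width=19, slack=2)
Line 5: ['why', 'hard', 'light', 'train'] (min_width=20, slack=1)
Line 6: ['algorithm', 'data'] (min_width=14, slack=7)
Line 7: ['chemistry', 'south'] (min_width=15, slack=6)
Line 8: ['butterfly', 'been'] (min_width=14, slack=7)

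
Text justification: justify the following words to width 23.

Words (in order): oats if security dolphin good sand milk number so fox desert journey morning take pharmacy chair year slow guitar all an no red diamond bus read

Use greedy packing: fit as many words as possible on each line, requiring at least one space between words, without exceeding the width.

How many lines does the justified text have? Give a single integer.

Answer: 7

Derivation:
Line 1: ['oats', 'if', 'security'] (min_width=16, slack=7)
Line 2: ['dolphin', 'good', 'sand', 'milk'] (min_width=22, slack=1)
Line 3: ['number', 'so', 'fox', 'desert'] (min_width=20, slack=3)
Line 4: ['journey', 'morning', 'take'] (min_width=20, slack=3)
Line 5: ['pharmacy', 'chair', 'year'] (min_width=19, slack=4)
Line 6: ['slow', 'guitar', 'all', 'an', 'no'] (min_width=21, slack=2)
Line 7: ['red', 'diamond', 'bus', 'read'] (min_width=20, slack=3)
Total lines: 7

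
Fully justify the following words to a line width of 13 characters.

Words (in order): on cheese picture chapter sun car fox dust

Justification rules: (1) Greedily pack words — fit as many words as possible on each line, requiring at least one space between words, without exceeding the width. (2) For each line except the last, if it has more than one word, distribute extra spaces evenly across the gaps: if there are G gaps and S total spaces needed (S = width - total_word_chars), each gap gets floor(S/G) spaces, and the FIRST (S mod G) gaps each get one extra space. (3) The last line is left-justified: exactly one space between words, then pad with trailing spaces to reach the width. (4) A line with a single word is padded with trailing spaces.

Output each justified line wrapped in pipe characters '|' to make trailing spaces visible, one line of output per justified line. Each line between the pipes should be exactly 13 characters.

Line 1: ['on', 'cheese'] (min_width=9, slack=4)
Line 2: ['picture'] (min_width=7, slack=6)
Line 3: ['chapter', 'sun'] (min_width=11, slack=2)
Line 4: ['car', 'fox', 'dust'] (min_width=12, slack=1)

Answer: |on     cheese|
|picture      |
|chapter   sun|
|car fox dust |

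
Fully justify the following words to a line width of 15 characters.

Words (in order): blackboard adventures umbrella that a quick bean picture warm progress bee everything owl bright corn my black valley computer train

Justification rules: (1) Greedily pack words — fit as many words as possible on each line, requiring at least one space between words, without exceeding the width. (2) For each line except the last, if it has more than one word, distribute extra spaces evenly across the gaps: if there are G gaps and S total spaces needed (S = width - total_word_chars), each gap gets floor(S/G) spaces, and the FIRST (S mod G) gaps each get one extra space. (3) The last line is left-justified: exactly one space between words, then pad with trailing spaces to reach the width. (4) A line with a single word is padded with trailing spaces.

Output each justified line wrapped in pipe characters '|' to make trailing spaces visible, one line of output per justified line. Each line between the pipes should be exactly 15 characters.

Line 1: ['blackboard'] (min_width=10, slack=5)
Line 2: ['adventures'] (min_width=10, slack=5)
Line 3: ['umbrella', 'that', 'a'] (min_width=15, slack=0)
Line 4: ['quick', 'bean'] (min_width=10, slack=5)
Line 5: ['picture', 'warm'] (min_width=12, slack=3)
Line 6: ['progress', 'bee'] (min_width=12, slack=3)
Line 7: ['everything', 'owl'] (min_width=14, slack=1)
Line 8: ['bright', 'corn', 'my'] (min_width=14, slack=1)
Line 9: ['black', 'valley'] (min_width=12, slack=3)
Line 10: ['computer', 'train'] (min_width=14, slack=1)

Answer: |blackboard     |
|adventures     |
|umbrella that a|
|quick      bean|
|picture    warm|
|progress    bee|
|everything  owl|
|bright  corn my|
|black    valley|
|computer train |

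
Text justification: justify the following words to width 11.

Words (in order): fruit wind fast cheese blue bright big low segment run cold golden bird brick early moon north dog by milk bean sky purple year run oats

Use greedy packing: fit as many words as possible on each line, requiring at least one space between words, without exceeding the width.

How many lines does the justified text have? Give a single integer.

Line 1: ['fruit', 'wind'] (min_width=10, slack=1)
Line 2: ['fast', 'cheese'] (min_width=11, slack=0)
Line 3: ['blue', 'bright'] (min_width=11, slack=0)
Line 4: ['big', 'low'] (min_width=7, slack=4)
Line 5: ['segment', 'run'] (min_width=11, slack=0)
Line 6: ['cold', 'golden'] (min_width=11, slack=0)
Line 7: ['bird', 'brick'] (min_width=10, slack=1)
Line 8: ['early', 'moon'] (min_width=10, slack=1)
Line 9: ['north', 'dog'] (min_width=9, slack=2)
Line 10: ['by', 'milk'] (min_width=7, slack=4)
Line 11: ['bean', 'sky'] (min_width=8, slack=3)
Line 12: ['purple', 'year'] (min_width=11, slack=0)
Line 13: ['run', 'oats'] (min_width=8, slack=3)
Total lines: 13

Answer: 13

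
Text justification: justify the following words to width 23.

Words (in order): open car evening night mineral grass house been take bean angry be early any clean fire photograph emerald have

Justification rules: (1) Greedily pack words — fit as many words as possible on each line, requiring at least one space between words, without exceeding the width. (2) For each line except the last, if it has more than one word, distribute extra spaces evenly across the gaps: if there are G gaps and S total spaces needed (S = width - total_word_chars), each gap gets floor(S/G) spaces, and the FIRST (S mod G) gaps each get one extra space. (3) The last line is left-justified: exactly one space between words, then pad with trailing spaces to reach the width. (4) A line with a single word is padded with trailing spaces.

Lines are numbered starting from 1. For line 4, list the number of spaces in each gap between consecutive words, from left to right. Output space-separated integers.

Answer: 2 2 2

Derivation:
Line 1: ['open', 'car', 'evening', 'night'] (min_width=22, slack=1)
Line 2: ['mineral', 'grass', 'house'] (min_width=19, slack=4)
Line 3: ['been', 'take', 'bean', 'angry', 'be'] (min_width=23, slack=0)
Line 4: ['early', 'any', 'clean', 'fire'] (min_width=20, slack=3)
Line 5: ['photograph', 'emerald', 'have'] (min_width=23, slack=0)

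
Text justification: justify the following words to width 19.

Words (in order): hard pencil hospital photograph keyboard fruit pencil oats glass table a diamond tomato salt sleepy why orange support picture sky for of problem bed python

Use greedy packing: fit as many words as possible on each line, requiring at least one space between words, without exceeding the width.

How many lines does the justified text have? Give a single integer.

Answer: 9

Derivation:
Line 1: ['hard', 'pencil'] (min_width=11, slack=8)
Line 2: ['hospital', 'photograph'] (min_width=19, slack=0)
Line 3: ['keyboard', 'fruit'] (min_width=14, slack=5)
Line 4: ['pencil', 'oats', 'glass'] (min_width=17, slack=2)
Line 5: ['table', 'a', 'diamond'] (min_width=15, slack=4)
Line 6: ['tomato', 'salt', 'sleepy'] (min_width=18, slack=1)
Line 7: ['why', 'orange', 'support'] (min_width=18, slack=1)
Line 8: ['picture', 'sky', 'for', 'of'] (min_width=18, slack=1)
Line 9: ['problem', 'bed', 'python'] (min_width=18, slack=1)
Total lines: 9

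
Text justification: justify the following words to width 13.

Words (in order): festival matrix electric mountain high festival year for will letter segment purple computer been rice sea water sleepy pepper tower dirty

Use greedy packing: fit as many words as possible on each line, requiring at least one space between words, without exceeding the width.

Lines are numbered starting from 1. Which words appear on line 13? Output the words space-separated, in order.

Answer: pepper tower

Derivation:
Line 1: ['festival'] (min_width=8, slack=5)
Line 2: ['matrix'] (min_width=6, slack=7)
Line 3: ['electric'] (min_width=8, slack=5)
Line 4: ['mountain', 'high'] (min_width=13, slack=0)
Line 5: ['festival', 'year'] (min_width=13, slack=0)
Line 6: ['for', 'will'] (min_width=8, slack=5)
Line 7: ['letter'] (min_width=6, slack=7)
Line 8: ['segment'] (min_width=7, slack=6)
Line 9: ['purple'] (min_width=6, slack=7)
Line 10: ['computer', 'been'] (min_width=13, slack=0)
Line 11: ['rice', 'sea'] (min_width=8, slack=5)
Line 12: ['water', 'sleepy'] (min_width=12, slack=1)
Line 13: ['pepper', 'tower'] (min_width=12, slack=1)
Line 14: ['dirty'] (min_width=5, slack=8)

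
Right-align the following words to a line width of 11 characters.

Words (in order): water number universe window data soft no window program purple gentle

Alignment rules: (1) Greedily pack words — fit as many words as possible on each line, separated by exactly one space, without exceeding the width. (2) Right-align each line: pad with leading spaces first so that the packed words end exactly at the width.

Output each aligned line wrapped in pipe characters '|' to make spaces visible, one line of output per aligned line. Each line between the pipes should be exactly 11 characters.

Line 1: ['water'] (min_width=5, slack=6)
Line 2: ['number'] (min_width=6, slack=5)
Line 3: ['universe'] (min_width=8, slack=3)
Line 4: ['window', 'data'] (min_width=11, slack=0)
Line 5: ['soft', 'no'] (min_width=7, slack=4)
Line 6: ['window'] (min_width=6, slack=5)
Line 7: ['program'] (min_width=7, slack=4)
Line 8: ['purple'] (min_width=6, slack=5)
Line 9: ['gentle'] (min_width=6, slack=5)

Answer: |      water|
|     number|
|   universe|
|window data|
|    soft no|
|     window|
|    program|
|     purple|
|     gentle|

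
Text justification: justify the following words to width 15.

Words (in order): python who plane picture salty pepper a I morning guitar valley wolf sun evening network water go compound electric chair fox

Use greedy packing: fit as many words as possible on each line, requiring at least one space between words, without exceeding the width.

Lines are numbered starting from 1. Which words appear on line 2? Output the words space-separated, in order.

Answer: plane picture

Derivation:
Line 1: ['python', 'who'] (min_width=10, slack=5)
Line 2: ['plane', 'picture'] (min_width=13, slack=2)
Line 3: ['salty', 'pepper', 'a'] (min_width=14, slack=1)
Line 4: ['I', 'morning'] (min_width=9, slack=6)
Line 5: ['guitar', 'valley'] (min_width=13, slack=2)
Line 6: ['wolf', 'sun'] (min_width=8, slack=7)
Line 7: ['evening', 'network'] (min_width=15, slack=0)
Line 8: ['water', 'go'] (min_width=8, slack=7)
Line 9: ['compound'] (min_width=8, slack=7)
Line 10: ['electric', 'chair'] (min_width=14, slack=1)
Line 11: ['fox'] (min_width=3, slack=12)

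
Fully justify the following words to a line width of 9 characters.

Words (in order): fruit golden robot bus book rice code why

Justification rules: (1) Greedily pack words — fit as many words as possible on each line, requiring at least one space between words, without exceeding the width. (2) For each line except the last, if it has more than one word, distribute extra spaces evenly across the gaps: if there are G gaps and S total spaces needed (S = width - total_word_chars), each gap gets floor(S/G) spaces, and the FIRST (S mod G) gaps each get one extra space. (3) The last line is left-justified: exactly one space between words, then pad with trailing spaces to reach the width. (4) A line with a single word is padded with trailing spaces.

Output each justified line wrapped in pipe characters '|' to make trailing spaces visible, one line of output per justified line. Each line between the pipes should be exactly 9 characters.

Line 1: ['fruit'] (min_width=5, slack=4)
Line 2: ['golden'] (min_width=6, slack=3)
Line 3: ['robot', 'bus'] (min_width=9, slack=0)
Line 4: ['book', 'rice'] (min_width=9, slack=0)
Line 5: ['code', 'why'] (min_width=8, slack=1)

Answer: |fruit    |
|golden   |
|robot bus|
|book rice|
|code why |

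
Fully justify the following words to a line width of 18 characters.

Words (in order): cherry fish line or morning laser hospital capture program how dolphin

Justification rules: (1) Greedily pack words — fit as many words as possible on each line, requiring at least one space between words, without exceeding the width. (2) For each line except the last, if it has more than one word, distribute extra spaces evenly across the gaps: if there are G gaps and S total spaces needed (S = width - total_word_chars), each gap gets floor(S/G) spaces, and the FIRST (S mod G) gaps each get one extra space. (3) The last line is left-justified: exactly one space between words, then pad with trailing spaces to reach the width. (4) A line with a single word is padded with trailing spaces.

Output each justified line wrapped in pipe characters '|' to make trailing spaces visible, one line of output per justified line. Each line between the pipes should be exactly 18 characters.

Answer: |cherry  fish  line|
|or  morning  laser|
|hospital   capture|
|program        how|
|dolphin           |

Derivation:
Line 1: ['cherry', 'fish', 'line'] (min_width=16, slack=2)
Line 2: ['or', 'morning', 'laser'] (min_width=16, slack=2)
Line 3: ['hospital', 'capture'] (min_width=16, slack=2)
Line 4: ['program', 'how'] (min_width=11, slack=7)
Line 5: ['dolphin'] (min_width=7, slack=11)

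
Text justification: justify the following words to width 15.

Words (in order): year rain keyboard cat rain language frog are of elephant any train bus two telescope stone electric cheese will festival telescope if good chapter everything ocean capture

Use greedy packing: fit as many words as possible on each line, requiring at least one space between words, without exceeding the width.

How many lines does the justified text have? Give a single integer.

Line 1: ['year', 'rain'] (min_width=9, slack=6)
Line 2: ['keyboard', 'cat'] (min_width=12, slack=3)
Line 3: ['rain', 'language'] (min_width=13, slack=2)
Line 4: ['frog', 'are', 'of'] (min_width=11, slack=4)
Line 5: ['elephant', 'any'] (min_width=12, slack=3)
Line 6: ['train', 'bus', 'two'] (min_width=13, slack=2)
Line 7: ['telescope', 'stone'] (min_width=15, slack=0)
Line 8: ['electric', 'cheese'] (min_width=15, slack=0)
Line 9: ['will', 'festival'] (min_width=13, slack=2)
Line 10: ['telescope', 'if'] (min_width=12, slack=3)
Line 11: ['good', 'chapter'] (min_width=12, slack=3)
Line 12: ['everything'] (min_width=10, slack=5)
Line 13: ['ocean', 'capture'] (min_width=13, slack=2)
Total lines: 13

Answer: 13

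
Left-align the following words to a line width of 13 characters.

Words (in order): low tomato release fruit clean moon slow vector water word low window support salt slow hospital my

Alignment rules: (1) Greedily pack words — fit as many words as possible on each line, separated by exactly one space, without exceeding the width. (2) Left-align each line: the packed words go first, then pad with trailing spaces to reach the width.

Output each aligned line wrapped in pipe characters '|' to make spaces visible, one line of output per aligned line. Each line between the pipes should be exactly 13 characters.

Line 1: ['low', 'tomato'] (min_width=10, slack=3)
Line 2: ['release', 'fruit'] (min_width=13, slack=0)
Line 3: ['clean', 'moon'] (min_width=10, slack=3)
Line 4: ['slow', 'vector'] (min_width=11, slack=2)
Line 5: ['water', 'word'] (min_width=10, slack=3)
Line 6: ['low', 'window'] (min_width=10, slack=3)
Line 7: ['support', 'salt'] (min_width=12, slack=1)
Line 8: ['slow', 'hospital'] (min_width=13, slack=0)
Line 9: ['my'] (min_width=2, slack=11)

Answer: |low tomato   |
|release fruit|
|clean moon   |
|slow vector  |
|water word   |
|low window   |
|support salt |
|slow hospital|
|my           |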